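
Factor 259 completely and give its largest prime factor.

259 = 7 · 37
37 is prime.
So 259 = 7 · 37; the largest prime factor is 37.

37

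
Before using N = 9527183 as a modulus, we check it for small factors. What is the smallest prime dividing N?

89

9527183 is odd.
Digit sum 35, not divisible by 3.
Ends in 3: not divisible by 5.
7: 9527183 = 7·1361026 + 1
11: 9527183 = 11·866107 + 6
13: 9527183 = 13·732860 + 3
17: 9527183 = 17·560422 + 9
19: 9527183 = 19·501430 + 13
23: 9527183 = 23·414225 + 8
29: 9527183 = 29·328523 + 16
31: 9527183 = 31·307328 + 15
37: 9527183 = 37·257491 + 16
41: 9527183 = 41·232370 + 13
43: 9527183 = 43·221562 + 17
47: 9527183 = 47·202706 + 1
53: 9527183 = 53·179758 + 9
59: 9527183 = 59·161477 + 40
61: 9527183 = 61·156183 + 20
67: 9527183 = 67·142196 + 51
71: 9527183 = 71·134185 + 48
73: 9527183 = 73·130509 + 26
79: 9527183 = 79·120597 + 20
83: 9527183 = 83·114785 + 28
89: 9527183 = 89·107047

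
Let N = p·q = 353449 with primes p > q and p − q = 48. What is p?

Since p = q + 48, we have 353449 = q(q + 48), so q² + 48q − 353449 = 0.
Discriminant: 48² + 4·353449 = 2304 + 1413796 = 1416100; √1416100 = 1190.
q = (−48 + 1190)/2 = 571, and p = q + 48 = 619.
Check: 571 · 619 = 353449.

619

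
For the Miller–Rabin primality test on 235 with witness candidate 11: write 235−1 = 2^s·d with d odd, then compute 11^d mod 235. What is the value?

161

235 − 1 = 234 = 2^1 · 117, so d = 117.
11^1 ≡ 11 (mod 235)
11^2 ≡ 11^2 = 121 ≡ 121 (mod 235)
11^4 ≡ 121^2 = 14641 ≡ 71 (mod 235)
11^8 ≡ 71^2 = 5041 ≡ 106 (mod 235)
11^16 ≡ 106^2 = 11236 ≡ 191 (mod 235)
11^32 ≡ 191^2 = 36481 ≡ 56 (mod 235)
11^64 ≡ 56^2 = 3136 ≡ 81 (mod 235)
117 = 64 + 32 + 16 + 4 + 1 in binary powers of 2.
So 11^117 ≡ 81 · 56 · 191 · 71 · 11 ≡ 161 (mod 235).
Squaring chain: 161; never reaches −1, so base 11 is a Miller–Rabin witness that 235 is composite.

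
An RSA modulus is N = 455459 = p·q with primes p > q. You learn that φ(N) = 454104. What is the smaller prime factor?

φ(n) = (p−1)(q−1) = n − (p+q) + 1, so p + q = 455459 − 454104 + 1 = 1356.
p and q are the roots of t² − 1356t + 455459 = 0.
Discriminant: 1356² − 4·455459 = 1838736 − 1821836 = 16900; √16900 = 130.
q = (1356 − 130)/2 = 613, p = (1356 + 130)/2 = 743.
Check: 613 · 743 = 455459.

613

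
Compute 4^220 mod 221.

4^1 ≡ 4 (mod 221)
4^2 ≡ 4^2 = 16 ≡ 16 (mod 221)
4^4 ≡ 16^2 = 256 ≡ 35 (mod 221)
4^8 ≡ 35^2 = 1225 ≡ 120 (mod 221)
4^16 ≡ 120^2 = 14400 ≡ 35 (mod 221)
4^32 ≡ 35^2 = 1225 ≡ 120 (mod 221)
4^64 ≡ 120^2 = 14400 ≡ 35 (mod 221)
4^128 ≡ 35^2 = 1225 ≡ 120 (mod 221)
220 = 128 + 64 + 16 + 8 + 4 in binary powers of 2.
So 4^220 ≡ 120 · 35 · 35 · 120 · 35 ≡ 35 (mod 221).
Since 35 ≠ 1, base 4 is a Fermat witness: 221 is composite.

35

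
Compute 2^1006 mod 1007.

271

2^1 ≡ 2 (mod 1007)
2^2 ≡ 2^2 = 4 ≡ 4 (mod 1007)
2^4 ≡ 4^2 = 16 ≡ 16 (mod 1007)
2^8 ≡ 16^2 = 256 ≡ 256 (mod 1007)
2^16 ≡ 256^2 = 65536 ≡ 81 (mod 1007)
2^32 ≡ 81^2 = 6561 ≡ 519 (mod 1007)
2^64 ≡ 519^2 = 269361 ≡ 492 (mod 1007)
2^128 ≡ 492^2 = 242064 ≡ 384 (mod 1007)
2^256 ≡ 384^2 = 147456 ≡ 434 (mod 1007)
2^512 ≡ 434^2 = 188356 ≡ 47 (mod 1007)
1006 = 512 + 256 + 128 + 64 + 32 + 8 + 4 + 2 in binary powers of 2.
So 2^1006 ≡ 47 · 434 · 384 · 492 · 519 · 256 · 16 · 4 ≡ 271 (mod 1007).
Since 271 ≠ 1, base 2 is a Fermat witness: 1007 is composite.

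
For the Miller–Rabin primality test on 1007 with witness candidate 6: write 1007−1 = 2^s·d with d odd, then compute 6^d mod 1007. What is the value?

1007 − 1 = 1006 = 2^1 · 503, so d = 503.
6^1 ≡ 6 (mod 1007)
6^2 ≡ 6^2 = 36 ≡ 36 (mod 1007)
6^4 ≡ 36^2 = 1296 ≡ 289 (mod 1007)
6^8 ≡ 289^2 = 83521 ≡ 947 (mod 1007)
6^16 ≡ 947^2 = 896809 ≡ 579 (mod 1007)
6^32 ≡ 579^2 = 335241 ≡ 917 (mod 1007)
6^64 ≡ 917^2 = 840889 ≡ 44 (mod 1007)
6^128 ≡ 44^2 = 1936 ≡ 929 (mod 1007)
6^256 ≡ 929^2 = 863041 ≡ 42 (mod 1007)
503 = 256 + 128 + 64 + 32 + 16 + 4 + 2 + 1 in binary powers of 2.
So 6^503 ≡ 42 · 929 · 44 · 917 · 579 · 289 · 36 · 6 ≡ 700 (mod 1007).
Squaring chain: 700; never reaches −1, so base 6 is a Miller–Rabin witness that 1007 is composite.

700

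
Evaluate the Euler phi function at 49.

42

Factor: 49 = 7^2.
φ(49) = 7^1·(7−1) = 42.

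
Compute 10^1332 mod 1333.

686

10^1 ≡ 10 (mod 1333)
10^2 ≡ 10^2 = 100 ≡ 100 (mod 1333)
10^4 ≡ 100^2 = 10000 ≡ 669 (mod 1333)
10^8 ≡ 669^2 = 447561 ≡ 1006 (mod 1333)
10^16 ≡ 1006^2 = 1012036 ≡ 289 (mod 1333)
10^32 ≡ 289^2 = 83521 ≡ 875 (mod 1333)
10^64 ≡ 875^2 = 765625 ≡ 483 (mod 1333)
10^128 ≡ 483^2 = 233289 ≡ 14 (mod 1333)
10^256 ≡ 14^2 = 196 ≡ 196 (mod 1333)
10^512 ≡ 196^2 = 38416 ≡ 1092 (mod 1333)
10^1024 ≡ 1092^2 = 1192464 ≡ 762 (mod 1333)
1332 = 1024 + 256 + 32 + 16 + 4 in binary powers of 2.
So 10^1332 ≡ 762 · 196 · 875 · 289 · 669 ≡ 686 (mod 1333).
Since 686 ≠ 1, base 10 is a Fermat witness: 1333 is composite.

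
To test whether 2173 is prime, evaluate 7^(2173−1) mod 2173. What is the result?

7^1 ≡ 7 (mod 2173)
7^2 ≡ 7^2 = 49 ≡ 49 (mod 2173)
7^4 ≡ 49^2 = 2401 ≡ 228 (mod 2173)
7^8 ≡ 228^2 = 51984 ≡ 2005 (mod 2173)
7^16 ≡ 2005^2 = 4020025 ≡ 2148 (mod 2173)
7^32 ≡ 2148^2 = 4613904 ≡ 625 (mod 2173)
7^64 ≡ 625^2 = 390625 ≡ 1658 (mod 2173)
7^128 ≡ 1658^2 = 2748964 ≡ 119 (mod 2173)
7^256 ≡ 119^2 = 14161 ≡ 1123 (mod 2173)
7^512 ≡ 1123^2 = 1261129 ≡ 789 (mod 2173)
7^1024 ≡ 789^2 = 622521 ≡ 1043 (mod 2173)
7^2048 ≡ 1043^2 = 1087849 ≡ 1349 (mod 2173)
2172 = 2048 + 64 + 32 + 16 + 8 + 4 in binary powers of 2.
So 7^2172 ≡ 1349 · 1658 · 625 · 2148 · 2005 · 228 ≡ 523 (mod 2173).
Since 523 ≠ 1, base 7 is a Fermat witness: 2173 is composite.

523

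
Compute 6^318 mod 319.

103

6^1 ≡ 6 (mod 319)
6^2 ≡ 6^2 = 36 ≡ 36 (mod 319)
6^4 ≡ 36^2 = 1296 ≡ 20 (mod 319)
6^8 ≡ 20^2 = 400 ≡ 81 (mod 319)
6^16 ≡ 81^2 = 6561 ≡ 181 (mod 319)
6^32 ≡ 181^2 = 32761 ≡ 223 (mod 319)
6^64 ≡ 223^2 = 49729 ≡ 284 (mod 319)
6^128 ≡ 284^2 = 80656 ≡ 268 (mod 319)
6^256 ≡ 268^2 = 71824 ≡ 49 (mod 319)
318 = 256 + 32 + 16 + 8 + 4 + 2 in binary powers of 2.
So 6^318 ≡ 49 · 223 · 181 · 81 · 20 · 36 ≡ 103 (mod 319).
Since 103 ≠ 1, base 6 is a Fermat witness: 319 is composite.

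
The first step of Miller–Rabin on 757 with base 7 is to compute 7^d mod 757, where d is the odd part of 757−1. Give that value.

1

757 − 1 = 756 = 2^2 · 189, so d = 189.
7^1 ≡ 7 (mod 757)
7^2 ≡ 7^2 = 49 ≡ 49 (mod 757)
7^4 ≡ 49^2 = 2401 ≡ 130 (mod 757)
7^8 ≡ 130^2 = 16900 ≡ 246 (mod 757)
7^16 ≡ 246^2 = 60516 ≡ 713 (mod 757)
7^32 ≡ 713^2 = 508369 ≡ 422 (mod 757)
7^64 ≡ 422^2 = 178084 ≡ 189 (mod 757)
7^128 ≡ 189^2 = 35721 ≡ 142 (mod 757)
189 = 128 + 32 + 16 + 8 + 4 + 1 in binary powers of 2.
So 7^189 ≡ 142 · 422 · 713 · 246 · 130 · 7 ≡ 1 (mod 757).
Since 7^d ≡ 1 (mod 757), base 7 does not prove 757 composite.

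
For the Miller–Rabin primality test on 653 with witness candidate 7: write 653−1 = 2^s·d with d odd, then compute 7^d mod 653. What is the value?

653 − 1 = 652 = 2^2 · 163, so d = 163.
7^1 ≡ 7 (mod 653)
7^2 ≡ 7^2 = 49 ≡ 49 (mod 653)
7^4 ≡ 49^2 = 2401 ≡ 442 (mod 653)
7^8 ≡ 442^2 = 195364 ≡ 117 (mod 653)
7^16 ≡ 117^2 = 13689 ≡ 629 (mod 653)
7^32 ≡ 629^2 = 395641 ≡ 576 (mod 653)
7^64 ≡ 576^2 = 331776 ≡ 52 (mod 653)
7^128 ≡ 52^2 = 2704 ≡ 92 (mod 653)
163 = 128 + 32 + 2 + 1 in binary powers of 2.
So 7^163 ≡ 92 · 576 · 49 · 7 ≡ 1 (mod 653).
Since 7^d ≡ 1 (mod 653), base 7 does not prove 653 composite.

1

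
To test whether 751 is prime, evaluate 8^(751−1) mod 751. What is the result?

8^1 ≡ 8 (mod 751)
8^2 ≡ 8^2 = 64 ≡ 64 (mod 751)
8^4 ≡ 64^2 = 4096 ≡ 341 (mod 751)
8^8 ≡ 341^2 = 116281 ≡ 627 (mod 751)
8^16 ≡ 627^2 = 393129 ≡ 356 (mod 751)
8^32 ≡ 356^2 = 126736 ≡ 568 (mod 751)
8^64 ≡ 568^2 = 322624 ≡ 445 (mod 751)
8^128 ≡ 445^2 = 198025 ≡ 512 (mod 751)
8^256 ≡ 512^2 = 262144 ≡ 45 (mod 751)
8^512 ≡ 45^2 = 2025 ≡ 523 (mod 751)
750 = 512 + 128 + 64 + 32 + 8 + 4 + 2 in binary powers of 2.
So 8^750 ≡ 523 · 512 · 445 · 568 · 627 · 341 · 64 ≡ 1 (mod 751).
Since the result is 1, base 8 gives no evidence that 751 is composite.

1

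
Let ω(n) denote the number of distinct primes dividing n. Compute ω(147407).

4

147407 = 13 · 11339
11339 = 17 · 667
667 = 23 · 29
147407 = 13 · 17 · 23 · 29, which has 4 distinct prime factors.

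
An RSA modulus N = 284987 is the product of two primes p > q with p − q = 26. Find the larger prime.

547

Since p = q + 26, we have 284987 = q(q + 26), so q² + 26q − 284987 = 0.
Discriminant: 26² + 4·284987 = 676 + 1139948 = 1140624; √1140624 = 1068.
q = (−26 + 1068)/2 = 521, and p = q + 26 = 547.
Check: 521 · 547 = 284987.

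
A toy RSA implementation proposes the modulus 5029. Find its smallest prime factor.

47

5029 is odd.
Digit sum 16, not divisible by 3.
Ends in 9: not divisible by 5.
7: 5029 = 7·718 + 3
11: 5029 = 11·457 + 2
13: 5029 = 13·386 + 11
17: 5029 = 17·295 + 14
19: 5029 = 19·264 + 13
23: 5029 = 23·218 + 15
29: 5029 = 29·173 + 12
31: 5029 = 31·162 + 7
37: 5029 = 37·135 + 34
41: 5029 = 41·122 + 27
43: 5029 = 43·116 + 41
47: 5029 = 47·107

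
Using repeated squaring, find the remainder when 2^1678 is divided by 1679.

892

2^1 ≡ 2 (mod 1679)
2^2 ≡ 2^2 = 4 ≡ 4 (mod 1679)
2^4 ≡ 4^2 = 16 ≡ 16 (mod 1679)
2^8 ≡ 16^2 = 256 ≡ 256 (mod 1679)
2^16 ≡ 256^2 = 65536 ≡ 55 (mod 1679)
2^32 ≡ 55^2 = 3025 ≡ 1346 (mod 1679)
2^64 ≡ 1346^2 = 1811716 ≡ 75 (mod 1679)
2^128 ≡ 75^2 = 5625 ≡ 588 (mod 1679)
2^256 ≡ 588^2 = 345744 ≡ 1549 (mod 1679)
2^512 ≡ 1549^2 = 2399401 ≡ 110 (mod 1679)
2^1024 ≡ 110^2 = 12100 ≡ 347 (mod 1679)
1678 = 1024 + 512 + 128 + 8 + 4 + 2 in binary powers of 2.
So 2^1678 ≡ 347 · 110 · 588 · 256 · 16 · 4 ≡ 892 (mod 1679).
Since 892 ≠ 1, base 2 is a Fermat witness: 1679 is composite.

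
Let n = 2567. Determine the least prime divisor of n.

2567 is odd.
Digit sum 20, not divisible by 3.
Ends in 7: not divisible by 5.
7: 2567 = 7·366 + 5
11: 2567 = 11·233 + 4
13: 2567 = 13·197 + 6
17: 2567 = 17·151

17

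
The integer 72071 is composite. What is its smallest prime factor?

72071 is odd.
Digit sum 17, not divisible by 3.
Ends in 1: not divisible by 5.
7: 72071 = 7·10295 + 6
11: 72071 = 11·6551 + 10
13: 72071 = 13·5543 + 12
17: 72071 = 17·4239 + 8
19: 72071 = 19·3793 + 4
23: 72071 = 23·3133 + 12
29: 72071 = 29·2485 + 6
31: 72071 = 31·2324 + 27
37: 72071 = 37·1947 + 32
41: 72071 = 41·1757 + 34
43: 72071 = 43·1676 + 3
47: 72071 = 47·1533 + 20
53: 72071 = 53·1359 + 44
59: 72071 = 59·1221 + 32
61: 72071 = 61·1181 + 30
67: 72071 = 67·1075 + 46
71: 72071 = 71·1015 + 6
73: 72071 = 73·987 + 20
79: 72071 = 79·912 + 23
83: 72071 = 83·868 + 27
89: 72071 = 89·809 + 70
97: 72071 = 97·743

97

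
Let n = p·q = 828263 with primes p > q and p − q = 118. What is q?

853

Since p = q + 118, we have 828263 = q(q + 118), so q² + 118q − 828263 = 0.
Discriminant: 118² + 4·828263 = 13924 + 3313052 = 3326976; √3326976 = 1824.
q = (−118 + 1824)/2 = 853, and p = q + 118 = 971.
Check: 853 · 971 = 828263.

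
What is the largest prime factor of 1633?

1633 = 23 · 71
71 is prime.
So 1633 = 23 · 71; the largest prime factor is 71.

71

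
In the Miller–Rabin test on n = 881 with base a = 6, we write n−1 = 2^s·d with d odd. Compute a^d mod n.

881 − 1 = 880 = 2^4 · 55, so d = 55.
6^1 ≡ 6 (mod 881)
6^2 ≡ 6^2 = 36 ≡ 36 (mod 881)
6^4 ≡ 36^2 = 1296 ≡ 415 (mod 881)
6^8 ≡ 415^2 = 172225 ≡ 430 (mod 881)
6^16 ≡ 430^2 = 184900 ≡ 771 (mod 881)
6^32 ≡ 771^2 = 594441 ≡ 647 (mod 881)
55 = 32 + 16 + 4 + 2 + 1 in binary powers of 2.
So 6^55 ≡ 647 · 771 · 415 · 36 · 6 ≡ 767 (mod 881).
Squaring chain: 767 → 662 → 387 → 880; reaches −1, so base 6 does not prove 881 composite.

767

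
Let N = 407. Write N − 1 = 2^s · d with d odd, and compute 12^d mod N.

407 − 1 = 406 = 2^1 · 203, so d = 203.
12^1 ≡ 12 (mod 407)
12^2 ≡ 12^2 = 144 ≡ 144 (mod 407)
12^4 ≡ 144^2 = 20736 ≡ 386 (mod 407)
12^8 ≡ 386^2 = 148996 ≡ 34 (mod 407)
12^16 ≡ 34^2 = 1156 ≡ 342 (mod 407)
12^32 ≡ 342^2 = 116964 ≡ 155 (mod 407)
12^64 ≡ 155^2 = 24025 ≡ 12 (mod 407)
12^128 ≡ 12^2 = 144 ≡ 144 (mod 407)
203 = 128 + 64 + 8 + 2 + 1 in binary powers of 2.
So 12^203 ≡ 144 · 12 · 34 · 144 · 12 ≡ 155 (mod 407).
Squaring chain: 155; never reaches −1, so base 12 is a Miller–Rabin witness that 407 is composite.

155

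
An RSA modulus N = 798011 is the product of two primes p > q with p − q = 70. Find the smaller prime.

Since p = q + 70, we have 798011 = q(q + 70), so q² + 70q − 798011 = 0.
Discriminant: 70² + 4·798011 = 4900 + 3192044 = 3196944; √3196944 = 1788.
q = (−70 + 1788)/2 = 859, and p = q + 70 = 929.
Check: 859 · 929 = 798011.

859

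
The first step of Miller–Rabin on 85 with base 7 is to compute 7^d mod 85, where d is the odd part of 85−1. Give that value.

62

85 − 1 = 84 = 2^2 · 21, so d = 21.
7^1 ≡ 7 (mod 85)
7^2 ≡ 7^2 = 49 ≡ 49 (mod 85)
7^4 ≡ 49^2 = 2401 ≡ 21 (mod 85)
7^8 ≡ 21^2 = 441 ≡ 16 (mod 85)
7^16 ≡ 16^2 = 256 ≡ 1 (mod 85)
21 = 16 + 4 + 1 in binary powers of 2.
So 7^21 ≡ 1 · 21 · 7 ≡ 62 (mod 85).
Squaring chain: 62 → 19; never reaches −1, so base 7 is a Miller–Rabin witness that 85 is composite.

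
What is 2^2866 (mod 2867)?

1015

2^1 ≡ 2 (mod 2867)
2^2 ≡ 2^2 = 4 ≡ 4 (mod 2867)
2^4 ≡ 4^2 = 16 ≡ 16 (mod 2867)
2^8 ≡ 16^2 = 256 ≡ 256 (mod 2867)
2^16 ≡ 256^2 = 65536 ≡ 2462 (mod 2867)
2^32 ≡ 2462^2 = 6061444 ≡ 606 (mod 2867)
2^64 ≡ 606^2 = 367236 ≡ 260 (mod 2867)
2^128 ≡ 260^2 = 67600 ≡ 1659 (mod 2867)
2^256 ≡ 1659^2 = 2752281 ≡ 2828 (mod 2867)
2^512 ≡ 2828^2 = 7997584 ≡ 1521 (mod 2867)
2^1024 ≡ 1521^2 = 2313441 ≡ 2639 (mod 2867)
2^2048 ≡ 2639^2 = 6964321 ≡ 378 (mod 2867)
2866 = 2048 + 512 + 256 + 32 + 16 + 2 in binary powers of 2.
So 2^2866 ≡ 378 · 1521 · 2828 · 606 · 2462 · 4 ≡ 1015 (mod 2867).
Since 1015 ≠ 1, base 2 is a Fermat witness: 2867 is composite.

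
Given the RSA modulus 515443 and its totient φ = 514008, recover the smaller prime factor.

φ(n) = (p−1)(q−1) = n − (p+q) + 1, so p + q = 515443 − 514008 + 1 = 1436.
p and q are the roots of t² − 1436t + 515443 = 0.
Discriminant: 1436² − 4·515443 = 2062096 − 2061772 = 324; √324 = 18.
q = (1436 − 18)/2 = 709, p = (1436 + 18)/2 = 727.
Check: 709 · 727 = 515443.

709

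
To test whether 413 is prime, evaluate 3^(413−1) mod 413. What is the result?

3^1 ≡ 3 (mod 413)
3^2 ≡ 3^2 = 9 ≡ 9 (mod 413)
3^4 ≡ 9^2 = 81 ≡ 81 (mod 413)
3^8 ≡ 81^2 = 6561 ≡ 366 (mod 413)
3^16 ≡ 366^2 = 133956 ≡ 144 (mod 413)
3^32 ≡ 144^2 = 20736 ≡ 86 (mod 413)
3^64 ≡ 86^2 = 7396 ≡ 375 (mod 413)
3^128 ≡ 375^2 = 140625 ≡ 205 (mod 413)
3^256 ≡ 205^2 = 42025 ≡ 312 (mod 413)
412 = 256 + 128 + 16 + 8 + 4 in binary powers of 2.
So 3^412 ≡ 312 · 205 · 144 · 366 · 81 ≡ 375 (mod 413).
Since 375 ≠ 1, base 3 is a Fermat witness: 413 is composite.

375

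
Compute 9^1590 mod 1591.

269

9^1 ≡ 9 (mod 1591)
9^2 ≡ 9^2 = 81 ≡ 81 (mod 1591)
9^4 ≡ 81^2 = 6561 ≡ 197 (mod 1591)
9^8 ≡ 197^2 = 38809 ≡ 625 (mod 1591)
9^16 ≡ 625^2 = 390625 ≡ 830 (mod 1591)
9^32 ≡ 830^2 = 688900 ≡ 1588 (mod 1591)
9^64 ≡ 1588^2 = 2521744 ≡ 9 (mod 1591)
9^128 ≡ 9^2 = 81 ≡ 81 (mod 1591)
9^256 ≡ 81^2 = 6561 ≡ 197 (mod 1591)
9^512 ≡ 197^2 = 38809 ≡ 625 (mod 1591)
9^1024 ≡ 625^2 = 390625 ≡ 830 (mod 1591)
1590 = 1024 + 512 + 32 + 16 + 4 + 2 in binary powers of 2.
So 9^1590 ≡ 830 · 625 · 1588 · 830 · 197 · 81 ≡ 269 (mod 1591).
Since 269 ≠ 1, base 9 is a Fermat witness: 1591 is composite.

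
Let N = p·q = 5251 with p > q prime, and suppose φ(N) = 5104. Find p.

φ(n) = (p−1)(q−1) = n − (p+q) + 1, so p + q = 5251 − 5104 + 1 = 148.
p and q are the roots of t² − 148t + 5251 = 0.
Discriminant: 148² − 4·5251 = 21904 − 21004 = 900; √900 = 30.
q = (148 − 30)/2 = 59, p = (148 + 30)/2 = 89.
Check: 59 · 89 = 5251.

89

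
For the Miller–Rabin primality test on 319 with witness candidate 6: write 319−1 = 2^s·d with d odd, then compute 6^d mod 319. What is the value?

178

319 − 1 = 318 = 2^1 · 159, so d = 159.
6^1 ≡ 6 (mod 319)
6^2 ≡ 6^2 = 36 ≡ 36 (mod 319)
6^4 ≡ 36^2 = 1296 ≡ 20 (mod 319)
6^8 ≡ 20^2 = 400 ≡ 81 (mod 319)
6^16 ≡ 81^2 = 6561 ≡ 181 (mod 319)
6^32 ≡ 181^2 = 32761 ≡ 223 (mod 319)
6^64 ≡ 223^2 = 49729 ≡ 284 (mod 319)
6^128 ≡ 284^2 = 80656 ≡ 268 (mod 319)
159 = 128 + 16 + 8 + 4 + 2 + 1 in binary powers of 2.
So 6^159 ≡ 268 · 181 · 81 · 20 · 36 · 6 ≡ 178 (mod 319).
Squaring chain: 178; never reaches −1, so base 6 is a Miller–Rabin witness that 319 is composite.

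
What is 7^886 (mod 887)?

1

7^1 ≡ 7 (mod 887)
7^2 ≡ 7^2 = 49 ≡ 49 (mod 887)
7^4 ≡ 49^2 = 2401 ≡ 627 (mod 887)
7^8 ≡ 627^2 = 393129 ≡ 188 (mod 887)
7^16 ≡ 188^2 = 35344 ≡ 751 (mod 887)
7^32 ≡ 751^2 = 564001 ≡ 756 (mod 887)
7^64 ≡ 756^2 = 571536 ≡ 308 (mod 887)
7^128 ≡ 308^2 = 94864 ≡ 842 (mod 887)
7^256 ≡ 842^2 = 708964 ≡ 251 (mod 887)
7^512 ≡ 251^2 = 63001 ≡ 24 (mod 887)
886 = 512 + 256 + 64 + 32 + 16 + 4 + 2 in binary powers of 2.
So 7^886 ≡ 24 · 251 · 308 · 756 · 751 · 627 · 49 ≡ 1 (mod 887).
Since the result is 1, base 7 gives no evidence that 887 is composite.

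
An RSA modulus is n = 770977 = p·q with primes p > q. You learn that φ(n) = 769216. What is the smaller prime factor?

809

φ(n) = (p−1)(q−1) = n − (p+q) + 1, so p + q = 770977 − 769216 + 1 = 1762.
p and q are the roots of t² − 1762t + 770977 = 0.
Discriminant: 1762² − 4·770977 = 3104644 − 3083908 = 20736; √20736 = 144.
q = (1762 − 144)/2 = 809, p = (1762 + 144)/2 = 953.
Check: 809 · 953 = 770977.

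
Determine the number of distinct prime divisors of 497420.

6

497420 = 2^2 · 124355
124355 = 5 · 24871
24871 = 7 · 3553
3553 = 11 · 323
323 = 17 · 19
497420 = 2^2 · 5 · 7 · 11 · 17 · 19, which has 6 distinct prime factors.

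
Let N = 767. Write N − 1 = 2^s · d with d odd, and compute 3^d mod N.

767 − 1 = 766 = 2^1 · 383, so d = 383.
3^1 ≡ 3 (mod 767)
3^2 ≡ 3^2 = 9 ≡ 9 (mod 767)
3^4 ≡ 9^2 = 81 ≡ 81 (mod 767)
3^8 ≡ 81^2 = 6561 ≡ 425 (mod 767)
3^16 ≡ 425^2 = 180625 ≡ 380 (mod 767)
3^32 ≡ 380^2 = 144400 ≡ 204 (mod 767)
3^64 ≡ 204^2 = 41616 ≡ 198 (mod 767)
3^128 ≡ 198^2 = 39204 ≡ 87 (mod 767)
3^256 ≡ 87^2 = 7569 ≡ 666 (mod 767)
383 = 256 + 64 + 32 + 16 + 8 + 4 + 2 + 1 in binary powers of 2.
So 3^383 ≡ 666 · 198 · 204 · 380 · 425 · 81 · 9 · 3 ≡ 139 (mod 767).
Squaring chain: 139; never reaches −1, so base 3 is a Miller–Rabin witness that 767 is composite.

139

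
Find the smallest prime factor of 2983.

2983 is odd.
Digit sum 22, not divisible by 3.
Ends in 3: not divisible by 5.
7: 2983 = 7·426 + 1
11: 2983 = 11·271 + 2
13: 2983 = 13·229 + 6
17: 2983 = 17·175 + 8
19: 2983 = 19·157

19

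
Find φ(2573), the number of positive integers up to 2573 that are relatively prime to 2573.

Factor: 2573 = 31 · 83.
φ(2573) = (31−1) · (83−1) = 30 · 82 = 2460.

2460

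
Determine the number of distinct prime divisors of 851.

851 = 23 · 37
851 = 23 · 37, which has 2 distinct prime factors.

2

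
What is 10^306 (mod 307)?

1

10^1 ≡ 10 (mod 307)
10^2 ≡ 10^2 = 100 ≡ 100 (mod 307)
10^4 ≡ 100^2 = 10000 ≡ 176 (mod 307)
10^8 ≡ 176^2 = 30976 ≡ 276 (mod 307)
10^16 ≡ 276^2 = 76176 ≡ 40 (mod 307)
10^32 ≡ 40^2 = 1600 ≡ 65 (mod 307)
10^64 ≡ 65^2 = 4225 ≡ 234 (mod 307)
10^128 ≡ 234^2 = 54756 ≡ 110 (mod 307)
10^256 ≡ 110^2 = 12100 ≡ 127 (mod 307)
306 = 256 + 32 + 16 + 2 in binary powers of 2.
So 10^306 ≡ 127 · 65 · 40 · 100 ≡ 1 (mod 307).
Since the result is 1, base 10 gives no evidence that 307 is composite.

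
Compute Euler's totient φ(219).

144

Factor: 219 = 3 · 73.
φ(219) = (3−1) · (73−1) = 2 · 72 = 144.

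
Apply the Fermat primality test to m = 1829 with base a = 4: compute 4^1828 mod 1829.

653

4^1 ≡ 4 (mod 1829)
4^2 ≡ 4^2 = 16 ≡ 16 (mod 1829)
4^4 ≡ 16^2 = 256 ≡ 256 (mod 1829)
4^8 ≡ 256^2 = 65536 ≡ 1521 (mod 1829)
4^16 ≡ 1521^2 = 2313441 ≡ 1585 (mod 1829)
4^32 ≡ 1585^2 = 2512225 ≡ 1008 (mod 1829)
4^64 ≡ 1008^2 = 1016064 ≡ 969 (mod 1829)
4^128 ≡ 969^2 = 938961 ≡ 684 (mod 1829)
4^256 ≡ 684^2 = 467856 ≡ 1461 (mod 1829)
4^512 ≡ 1461^2 = 2134521 ≡ 78 (mod 1829)
4^1024 ≡ 78^2 = 6084 ≡ 597 (mod 1829)
1828 = 1024 + 512 + 256 + 32 + 4 in binary powers of 2.
So 4^1828 ≡ 597 · 78 · 1461 · 1008 · 256 ≡ 653 (mod 1829).
Since 653 ≠ 1, base 4 is a Fermat witness: 1829 is composite.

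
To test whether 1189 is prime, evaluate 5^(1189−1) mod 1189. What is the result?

674

5^1 ≡ 5 (mod 1189)
5^2 ≡ 5^2 = 25 ≡ 25 (mod 1189)
5^4 ≡ 25^2 = 625 ≡ 625 (mod 1189)
5^8 ≡ 625^2 = 390625 ≡ 633 (mod 1189)
5^16 ≡ 633^2 = 400689 ≡ 1185 (mod 1189)
5^32 ≡ 1185^2 = 1404225 ≡ 16 (mod 1189)
5^64 ≡ 16^2 = 256 ≡ 256 (mod 1189)
5^128 ≡ 256^2 = 65536 ≡ 141 (mod 1189)
5^256 ≡ 141^2 = 19881 ≡ 857 (mod 1189)
5^512 ≡ 857^2 = 734449 ≡ 836 (mod 1189)
5^1024 ≡ 836^2 = 698896 ≡ 953 (mod 1189)
1188 = 1024 + 128 + 32 + 4 in binary powers of 2.
So 5^1188 ≡ 953 · 141 · 16 · 625 ≡ 674 (mod 1189).
Since 674 ≠ 1, base 5 is a Fermat witness: 1189 is composite.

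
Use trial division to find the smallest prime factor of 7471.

7471 is odd.
Digit sum 19, not divisible by 3.
Ends in 1: not divisible by 5.
7: 7471 = 7·1067 + 2
11: 7471 = 11·679 + 2
13: 7471 = 13·574 + 9
17: 7471 = 17·439 + 8
19: 7471 = 19·393 + 4
23: 7471 = 23·324 + 19
29: 7471 = 29·257 + 18
31: 7471 = 31·241

31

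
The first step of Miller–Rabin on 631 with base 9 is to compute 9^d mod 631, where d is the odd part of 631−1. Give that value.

1

631 − 1 = 630 = 2^1 · 315, so d = 315.
9^1 ≡ 9 (mod 631)
9^2 ≡ 9^2 = 81 ≡ 81 (mod 631)
9^4 ≡ 81^2 = 6561 ≡ 251 (mod 631)
9^8 ≡ 251^2 = 63001 ≡ 532 (mod 631)
9^16 ≡ 532^2 = 283024 ≡ 336 (mod 631)
9^32 ≡ 336^2 = 112896 ≡ 578 (mod 631)
9^64 ≡ 578^2 = 334084 ≡ 285 (mod 631)
9^128 ≡ 285^2 = 81225 ≡ 457 (mod 631)
9^256 ≡ 457^2 = 208849 ≡ 619 (mod 631)
315 = 256 + 32 + 16 + 8 + 2 + 1 in binary powers of 2.
So 9^315 ≡ 619 · 578 · 336 · 532 · 81 · 9 ≡ 1 (mod 631).
Since 9^d ≡ 1 (mod 631), base 9 does not prove 631 composite.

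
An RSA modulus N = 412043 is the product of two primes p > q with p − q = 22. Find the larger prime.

Since p = q + 22, we have 412043 = q(q + 22), so q² + 22q − 412043 = 0.
Discriminant: 22² + 4·412043 = 484 + 1648172 = 1648656; √1648656 = 1284.
q = (−22 + 1284)/2 = 631, and p = q + 22 = 653.
Check: 631 · 653 = 412043.

653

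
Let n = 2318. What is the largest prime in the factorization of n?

61

2318 = 2 · 1159
1159 = 19 · 61
61 is prime.
So 2318 = 2 · 19 · 61; the largest prime factor is 61.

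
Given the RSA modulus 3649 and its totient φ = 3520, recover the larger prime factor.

89

φ(n) = (p−1)(q−1) = n − (p+q) + 1, so p + q = 3649 − 3520 + 1 = 130.
p and q are the roots of t² − 130t + 3649 = 0.
Discriminant: 130² − 4·3649 = 16900 − 14596 = 2304; √2304 = 48.
q = (130 − 48)/2 = 41, p = (130 + 48)/2 = 89.
Check: 41 · 89 = 3649.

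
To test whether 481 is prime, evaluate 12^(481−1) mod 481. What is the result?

248

12^1 ≡ 12 (mod 481)
12^2 ≡ 12^2 = 144 ≡ 144 (mod 481)
12^4 ≡ 144^2 = 20736 ≡ 53 (mod 481)
12^8 ≡ 53^2 = 2809 ≡ 404 (mod 481)
12^16 ≡ 404^2 = 163216 ≡ 157 (mod 481)
12^32 ≡ 157^2 = 24649 ≡ 118 (mod 481)
12^64 ≡ 118^2 = 13924 ≡ 456 (mod 481)
12^128 ≡ 456^2 = 207936 ≡ 144 (mod 481)
12^256 ≡ 144^2 = 20736 ≡ 53 (mod 481)
480 = 256 + 128 + 64 + 32 in binary powers of 2.
So 12^480 ≡ 53 · 144 · 456 · 118 ≡ 248 (mod 481).
Since 248 ≠ 1, base 12 is a Fermat witness: 481 is composite.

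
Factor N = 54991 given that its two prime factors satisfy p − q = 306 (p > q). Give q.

Since p = q + 306, we have 54991 = q(q + 306), so q² + 306q − 54991 = 0.
Discriminant: 306² + 4·54991 = 93636 + 219964 = 313600; √313600 = 560.
q = (−306 + 560)/2 = 127, and p = q + 306 = 433.
Check: 127 · 433 = 54991.

127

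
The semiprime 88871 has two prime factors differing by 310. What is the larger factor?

491

Since p = q + 310, we have 88871 = q(q + 310), so q² + 310q − 88871 = 0.
Discriminant: 310² + 4·88871 = 96100 + 355484 = 451584; √451584 = 672.
q = (−310 + 672)/2 = 181, and p = q + 310 = 491.
Check: 181 · 491 = 88871.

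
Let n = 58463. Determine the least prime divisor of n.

58463 is odd.
Digit sum 26, not divisible by 3.
Ends in 3: not divisible by 5.
7: 58463 = 7·8351 + 6
11: 58463 = 11·5314 + 9
13: 58463 = 13·4497 + 2
17: 58463 = 17·3439

17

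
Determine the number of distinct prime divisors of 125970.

6

125970 = 2 · 62985
62985 = 3 · 20995
20995 = 5 · 4199
4199 = 13 · 323
323 = 17 · 19
125970 = 2 · 3 · 5 · 13 · 17 · 19, which has 6 distinct prime factors.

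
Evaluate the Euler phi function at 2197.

Factor: 2197 = 13^3.
φ(2197) = 13^2·(13−1) = 2028.

2028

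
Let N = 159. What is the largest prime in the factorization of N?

53

159 = 3 · 53
53 is prime.
So 159 = 3 · 53; the largest prime factor is 53.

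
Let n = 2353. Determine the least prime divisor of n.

2353 is odd.
Digit sum 13, not divisible by 3.
Ends in 3: not divisible by 5.
7: 2353 = 7·336 + 1
11: 2353 = 11·213 + 10
13: 2353 = 13·181

13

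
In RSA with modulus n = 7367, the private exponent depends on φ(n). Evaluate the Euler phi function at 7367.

7176

Factor: 7367 = 53 · 139.
φ(7367) = (53−1) · (139−1) = 52 · 138 = 7176.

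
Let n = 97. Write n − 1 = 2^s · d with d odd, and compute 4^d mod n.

97 − 1 = 96 = 2^5 · 3, so d = 3.
4^1 ≡ 4 (mod 97)
4^2 ≡ 4^2 = 16 ≡ 16 (mod 97)
3 = 2 + 1 in binary powers of 2.
So 4^3 ≡ 16 · 4 ≡ 64 (mod 97).
Squaring chain: 64 → 22 → 96 → 1 → 1; reaches −1, so base 4 does not prove 97 composite.

64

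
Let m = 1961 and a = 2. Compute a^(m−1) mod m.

2^1 ≡ 2 (mod 1961)
2^2 ≡ 2^2 = 4 ≡ 4 (mod 1961)
2^4 ≡ 4^2 = 16 ≡ 16 (mod 1961)
2^8 ≡ 16^2 = 256 ≡ 256 (mod 1961)
2^16 ≡ 256^2 = 65536 ≡ 823 (mod 1961)
2^32 ≡ 823^2 = 677329 ≡ 784 (mod 1961)
2^64 ≡ 784^2 = 614656 ≡ 863 (mod 1961)
2^128 ≡ 863^2 = 744769 ≡ 1550 (mod 1961)
2^256 ≡ 1550^2 = 2402500 ≡ 275 (mod 1961)
2^512 ≡ 275^2 = 75625 ≡ 1107 (mod 1961)
2^1024 ≡ 1107^2 = 1225449 ≡ 1785 (mod 1961)
1960 = 1024 + 512 + 256 + 128 + 32 + 8 in binary powers of 2.
So 2^1960 ≡ 1785 · 1107 · 275 · 1550 · 784 · 256 ≡ 1785 (mod 1961).
Since 1785 ≠ 1, base 2 is a Fermat witness: 1961 is composite.

1785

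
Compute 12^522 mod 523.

12^1 ≡ 12 (mod 523)
12^2 ≡ 12^2 = 144 ≡ 144 (mod 523)
12^4 ≡ 144^2 = 20736 ≡ 339 (mod 523)
12^8 ≡ 339^2 = 114921 ≡ 384 (mod 523)
12^16 ≡ 384^2 = 147456 ≡ 493 (mod 523)
12^32 ≡ 493^2 = 243049 ≡ 377 (mod 523)
12^64 ≡ 377^2 = 142129 ≡ 396 (mod 523)
12^128 ≡ 396^2 = 156816 ≡ 439 (mod 523)
12^256 ≡ 439^2 = 192721 ≡ 257 (mod 523)
12^512 ≡ 257^2 = 66049 ≡ 151 (mod 523)
522 = 512 + 8 + 2 in binary powers of 2.
So 12^522 ≡ 151 · 384 · 144 ≡ 1 (mod 523).
Since the result is 1, base 12 gives no evidence that 523 is composite.

1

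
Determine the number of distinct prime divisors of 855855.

6

855855 = 3^2 · 95095
95095 = 5 · 19019
19019 = 7 · 2717
2717 = 11 · 247
247 = 13 · 19
855855 = 3^2 · 5 · 7 · 11 · 13 · 19, which has 6 distinct prime factors.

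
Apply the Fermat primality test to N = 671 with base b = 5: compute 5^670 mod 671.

562

5^1 ≡ 5 (mod 671)
5^2 ≡ 5^2 = 25 ≡ 25 (mod 671)
5^4 ≡ 25^2 = 625 ≡ 625 (mod 671)
5^8 ≡ 625^2 = 390625 ≡ 103 (mod 671)
5^16 ≡ 103^2 = 10609 ≡ 544 (mod 671)
5^32 ≡ 544^2 = 295936 ≡ 25 (mod 671)
5^64 ≡ 25^2 = 625 ≡ 625 (mod 671)
5^128 ≡ 625^2 = 390625 ≡ 103 (mod 671)
5^256 ≡ 103^2 = 10609 ≡ 544 (mod 671)
5^512 ≡ 544^2 = 295936 ≡ 25 (mod 671)
670 = 512 + 128 + 16 + 8 + 4 + 2 in binary powers of 2.
So 5^670 ≡ 25 · 103 · 544 · 103 · 625 · 25 ≡ 562 (mod 671).
Since 562 ≠ 1, base 5 is a Fermat witness: 671 is composite.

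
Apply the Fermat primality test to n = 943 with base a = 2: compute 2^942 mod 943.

2^1 ≡ 2 (mod 943)
2^2 ≡ 2^2 = 4 ≡ 4 (mod 943)
2^4 ≡ 4^2 = 16 ≡ 16 (mod 943)
2^8 ≡ 16^2 = 256 ≡ 256 (mod 943)
2^16 ≡ 256^2 = 65536 ≡ 469 (mod 943)
2^32 ≡ 469^2 = 219961 ≡ 242 (mod 943)
2^64 ≡ 242^2 = 58564 ≡ 98 (mod 943)
2^128 ≡ 98^2 = 9604 ≡ 174 (mod 943)
2^256 ≡ 174^2 = 30276 ≡ 100 (mod 943)
2^512 ≡ 100^2 = 10000 ≡ 570 (mod 943)
942 = 512 + 256 + 128 + 32 + 8 + 4 + 2 in binary powers of 2.
So 2^942 ≡ 570 · 100 · 174 · 242 · 256 · 16 · 4 ≡ 496 (mod 943).
Since 496 ≠ 1, base 2 is a Fermat witness: 943 is composite.

496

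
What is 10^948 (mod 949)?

10^1 ≡ 10 (mod 949)
10^2 ≡ 10^2 = 100 ≡ 100 (mod 949)
10^4 ≡ 100^2 = 10000 ≡ 510 (mod 949)
10^8 ≡ 510^2 = 260100 ≡ 74 (mod 949)
10^16 ≡ 74^2 = 5476 ≡ 731 (mod 949)
10^32 ≡ 731^2 = 534361 ≡ 74 (mod 949)
10^64 ≡ 74^2 = 5476 ≡ 731 (mod 949)
10^128 ≡ 731^2 = 534361 ≡ 74 (mod 949)
10^256 ≡ 74^2 = 5476 ≡ 731 (mod 949)
10^512 ≡ 731^2 = 534361 ≡ 74 (mod 949)
948 = 512 + 256 + 128 + 32 + 16 + 4 in binary powers of 2.
So 10^948 ≡ 74 · 731 · 74 · 74 · 731 · 510 ≡ 729 (mod 949).
Since 729 ≠ 1, base 10 is a Fermat witness: 949 is composite.

729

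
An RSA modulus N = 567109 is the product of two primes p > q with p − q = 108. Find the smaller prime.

701

Since p = q + 108, we have 567109 = q(q + 108), so q² + 108q − 567109 = 0.
Discriminant: 108² + 4·567109 = 11664 + 2268436 = 2280100; √2280100 = 1510.
q = (−108 + 1510)/2 = 701, and p = q + 108 = 809.
Check: 701 · 809 = 567109.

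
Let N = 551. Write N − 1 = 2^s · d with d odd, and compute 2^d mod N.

184

551 − 1 = 550 = 2^1 · 275, so d = 275.
2^1 ≡ 2 (mod 551)
2^2 ≡ 2^2 = 4 ≡ 4 (mod 551)
2^4 ≡ 4^2 = 16 ≡ 16 (mod 551)
2^8 ≡ 16^2 = 256 ≡ 256 (mod 551)
2^16 ≡ 256^2 = 65536 ≡ 518 (mod 551)
2^32 ≡ 518^2 = 268324 ≡ 538 (mod 551)
2^64 ≡ 538^2 = 289444 ≡ 169 (mod 551)
2^128 ≡ 169^2 = 28561 ≡ 460 (mod 551)
2^256 ≡ 460^2 = 211600 ≡ 16 (mod 551)
275 = 256 + 16 + 2 + 1 in binary powers of 2.
So 2^275 ≡ 16 · 518 · 4 · 2 ≡ 184 (mod 551).
Squaring chain: 184; never reaches −1, so base 2 is a Miller–Rabin witness that 551 is composite.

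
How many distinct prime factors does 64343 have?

64343 = 37^2 · 47
64343 = 37^2 · 47, which has 2 distinct prime factors.

2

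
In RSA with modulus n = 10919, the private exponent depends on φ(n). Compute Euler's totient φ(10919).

Factor: 10919 = 61 · 179.
φ(10919) = (61−1) · (179−1) = 60 · 178 = 10680.

10680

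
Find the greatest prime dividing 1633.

71

1633 = 23 · 71
71 is prime.
So 1633 = 23 · 71; the largest prime factor is 71.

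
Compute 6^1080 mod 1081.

243

6^1 ≡ 6 (mod 1081)
6^2 ≡ 6^2 = 36 ≡ 36 (mod 1081)
6^4 ≡ 36^2 = 1296 ≡ 215 (mod 1081)
6^8 ≡ 215^2 = 46225 ≡ 823 (mod 1081)
6^16 ≡ 823^2 = 677329 ≡ 623 (mod 1081)
6^32 ≡ 623^2 = 388129 ≡ 50 (mod 1081)
6^64 ≡ 50^2 = 2500 ≡ 338 (mod 1081)
6^128 ≡ 338^2 = 114244 ≡ 739 (mod 1081)
6^256 ≡ 739^2 = 546121 ≡ 216 (mod 1081)
6^512 ≡ 216^2 = 46656 ≡ 173 (mod 1081)
6^1024 ≡ 173^2 = 29929 ≡ 742 (mod 1081)
1080 = 1024 + 32 + 16 + 8 in binary powers of 2.
So 6^1080 ≡ 742 · 50 · 623 · 823 ≡ 243 (mod 1081).
Since 243 ≠ 1, base 6 is a Fermat witness: 1081 is composite.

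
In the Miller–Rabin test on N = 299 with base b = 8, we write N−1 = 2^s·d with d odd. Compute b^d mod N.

299 − 1 = 298 = 2^1 · 149, so d = 149.
8^1 ≡ 8 (mod 299)
8^2 ≡ 8^2 = 64 ≡ 64 (mod 299)
8^4 ≡ 64^2 = 4096 ≡ 209 (mod 299)
8^8 ≡ 209^2 = 43681 ≡ 27 (mod 299)
8^16 ≡ 27^2 = 729 ≡ 131 (mod 299)
8^32 ≡ 131^2 = 17161 ≡ 118 (mod 299)
8^64 ≡ 118^2 = 13924 ≡ 170 (mod 299)
8^128 ≡ 170^2 = 28900 ≡ 196 (mod 299)
149 = 128 + 16 + 4 + 1 in binary powers of 2.
So 8^149 ≡ 196 · 131 · 209 · 8 ≡ 151 (mod 299).
Squaring chain: 151; never reaches −1, so base 8 is a Miller–Rabin witness that 299 is composite.

151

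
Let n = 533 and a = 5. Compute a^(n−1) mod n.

5^1 ≡ 5 (mod 533)
5^2 ≡ 5^2 = 25 ≡ 25 (mod 533)
5^4 ≡ 25^2 = 625 ≡ 92 (mod 533)
5^8 ≡ 92^2 = 8464 ≡ 469 (mod 533)
5^16 ≡ 469^2 = 219961 ≡ 365 (mod 533)
5^32 ≡ 365^2 = 133225 ≡ 508 (mod 533)
5^64 ≡ 508^2 = 258064 ≡ 92 (mod 533)
5^128 ≡ 92^2 = 8464 ≡ 469 (mod 533)
5^256 ≡ 469^2 = 219961 ≡ 365 (mod 533)
5^512 ≡ 365^2 = 133225 ≡ 508 (mod 533)
532 = 512 + 16 + 4 in binary powers of 2.
So 5^532 ≡ 508 · 365 · 92 ≡ 508 (mod 533).
Since 508 ≠ 1, base 5 is a Fermat witness: 533 is composite.

508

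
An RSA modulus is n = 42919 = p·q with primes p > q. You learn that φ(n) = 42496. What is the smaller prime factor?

φ(n) = (p−1)(q−1) = n − (p+q) + 1, so p + q = 42919 − 42496 + 1 = 424.
p and q are the roots of t² − 424t + 42919 = 0.
Discriminant: 424² − 4·42919 = 179776 − 171676 = 8100; √8100 = 90.
q = (424 − 90)/2 = 167, p = (424 + 90)/2 = 257.
Check: 167 · 257 = 42919.

167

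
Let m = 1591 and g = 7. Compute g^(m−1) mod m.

7^1 ≡ 7 (mod 1591)
7^2 ≡ 7^2 = 49 ≡ 49 (mod 1591)
7^4 ≡ 49^2 = 2401 ≡ 810 (mod 1591)
7^8 ≡ 810^2 = 656100 ≡ 608 (mod 1591)
7^16 ≡ 608^2 = 369664 ≡ 552 (mod 1591)
7^32 ≡ 552^2 = 304704 ≡ 823 (mod 1591)
7^64 ≡ 823^2 = 677329 ≡ 1154 (mod 1591)
7^128 ≡ 1154^2 = 1331716 ≡ 49 (mod 1591)
7^256 ≡ 49^2 = 2401 ≡ 810 (mod 1591)
7^512 ≡ 810^2 = 656100 ≡ 608 (mod 1591)
7^1024 ≡ 608^2 = 369664 ≡ 552 (mod 1591)
1590 = 1024 + 512 + 32 + 16 + 4 + 2 in binary powers of 2.
So 7^1590 ≡ 552 · 608 · 823 · 552 · 810 · 49 ≡ 1506 (mod 1591).
Since 1506 ≠ 1, base 7 is a Fermat witness: 1591 is composite.

1506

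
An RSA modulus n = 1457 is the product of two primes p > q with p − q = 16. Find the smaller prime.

Since p = q + 16, we have 1457 = q(q + 16), so q² + 16q − 1457 = 0.
Discriminant: 16² + 4·1457 = 256 + 5828 = 6084; √6084 = 78.
q = (−16 + 78)/2 = 31, and p = q + 16 = 47.
Check: 31 · 47 = 1457.

31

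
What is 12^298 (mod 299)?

12^1 ≡ 12 (mod 299)
12^2 ≡ 12^2 = 144 ≡ 144 (mod 299)
12^4 ≡ 144^2 = 20736 ≡ 105 (mod 299)
12^8 ≡ 105^2 = 11025 ≡ 261 (mod 299)
12^16 ≡ 261^2 = 68121 ≡ 248 (mod 299)
12^32 ≡ 248^2 = 61504 ≡ 209 (mod 299)
12^64 ≡ 209^2 = 43681 ≡ 27 (mod 299)
12^128 ≡ 27^2 = 729 ≡ 131 (mod 299)
12^256 ≡ 131^2 = 17161 ≡ 118 (mod 299)
298 = 256 + 32 + 8 + 2 in binary powers of 2.
So 12^298 ≡ 118 · 209 · 261 · 144 ≡ 196 (mod 299).
Since 196 ≠ 1, base 12 is a Fermat witness: 299 is composite.

196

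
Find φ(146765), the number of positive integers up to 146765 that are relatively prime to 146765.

116032

Factor: 146765 = 5 · 149 · 197.
φ(146765) = (5−1) · (149−1) · (197−1) = 4 · 148 · 196 = 116032.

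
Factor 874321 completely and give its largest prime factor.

73

874321 = 7 · 124903
124903 = 29 · 4307
4307 = 59 · 73
73 is prime.
So 874321 = 7 · 29 · 59 · 73; the largest prime factor is 73.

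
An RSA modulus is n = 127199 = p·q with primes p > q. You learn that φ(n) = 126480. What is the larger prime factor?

φ(n) = (p−1)(q−1) = n − (p+q) + 1, so p + q = 127199 − 126480 + 1 = 720.
p and q are the roots of t² − 720t + 127199 = 0.
Discriminant: 720² − 4·127199 = 518400 − 508796 = 9604; √9604 = 98.
q = (720 − 98)/2 = 311, p = (720 + 98)/2 = 409.
Check: 311 · 409 = 127199.

409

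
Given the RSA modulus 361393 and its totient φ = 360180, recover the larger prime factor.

φ(n) = (p−1)(q−1) = n − (p+q) + 1, so p + q = 361393 − 360180 + 1 = 1214.
p and q are the roots of t² − 1214t + 361393 = 0.
Discriminant: 1214² − 4·361393 = 1473796 − 1445572 = 28224; √28224 = 168.
q = (1214 − 168)/2 = 523, p = (1214 + 168)/2 = 691.
Check: 523 · 691 = 361393.

691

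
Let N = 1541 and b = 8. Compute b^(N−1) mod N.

8^1 ≡ 8 (mod 1541)
8^2 ≡ 8^2 = 64 ≡ 64 (mod 1541)
8^4 ≡ 64^2 = 4096 ≡ 1014 (mod 1541)
8^8 ≡ 1014^2 = 1028196 ≡ 349 (mod 1541)
8^16 ≡ 349^2 = 121801 ≡ 62 (mod 1541)
8^32 ≡ 62^2 = 3844 ≡ 762 (mod 1541)
8^64 ≡ 762^2 = 580644 ≡ 1228 (mod 1541)
8^128 ≡ 1228^2 = 1507984 ≡ 886 (mod 1541)
8^256 ≡ 886^2 = 784996 ≡ 627 (mod 1541)
8^512 ≡ 627^2 = 393129 ≡ 174 (mod 1541)
8^1024 ≡ 174^2 = 30276 ≡ 997 (mod 1541)
1540 = 1024 + 512 + 4 in binary powers of 2.
So 8^1540 ≡ 997 · 174 · 1014 ≡ 1 (mod 1541).
Since the result is 1, base 8 gives no evidence that 1541 is composite.

1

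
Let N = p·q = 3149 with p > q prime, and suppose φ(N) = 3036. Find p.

φ(n) = (p−1)(q−1) = n − (p+q) + 1, so p + q = 3149 − 3036 + 1 = 114.
p and q are the roots of t² − 114t + 3149 = 0.
Discriminant: 114² − 4·3149 = 12996 − 12596 = 400; √400 = 20.
q = (114 − 20)/2 = 47, p = (114 + 20)/2 = 67.
Check: 47 · 67 = 3149.

67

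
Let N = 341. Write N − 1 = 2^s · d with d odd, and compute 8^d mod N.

32

341 − 1 = 340 = 2^2 · 85, so d = 85.
8^1 ≡ 8 (mod 341)
8^2 ≡ 8^2 = 64 ≡ 64 (mod 341)
8^4 ≡ 64^2 = 4096 ≡ 4 (mod 341)
8^8 ≡ 4^2 = 16 ≡ 16 (mod 341)
8^16 ≡ 16^2 = 256 ≡ 256 (mod 341)
8^32 ≡ 256^2 = 65536 ≡ 64 (mod 341)
8^64 ≡ 64^2 = 4096 ≡ 4 (mod 341)
85 = 64 + 16 + 4 + 1 in binary powers of 2.
So 8^85 ≡ 4 · 256 · 4 · 8 ≡ 32 (mod 341).
Squaring chain: 32 → 1; never reaches −1, so base 8 is a Miller–Rabin witness that 341 is composite.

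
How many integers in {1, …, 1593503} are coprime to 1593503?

1548000

Factor: 1593503 = 61 · 151 · 173.
φ(1593503) = (61−1) · (151−1) · (173−1) = 60 · 150 · 172 = 1548000.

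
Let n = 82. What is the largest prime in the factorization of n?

82 = 2 · 41
41 is prime.
So 82 = 2 · 41; the largest prime factor is 41.

41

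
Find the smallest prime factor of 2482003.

2482003 is odd.
Digit sum 19, not divisible by 3.
Ends in 3: not divisible by 5.
7: 2482003 = 7·354571 + 6
11: 2482003 = 11·225636 + 7
13: 2482003 = 13·190923 + 4
17: 2482003 = 17·146000 + 3
19: 2482003 = 19·130631 + 14
23: 2482003 = 23·107913 + 4
29: 2482003 = 29·85586 + 9
31: 2482003 = 31·80064 + 19
37: 2482003 = 37·67081 + 6
41: 2482003 = 41·60536 + 27
43: 2482003 = 43·57721

43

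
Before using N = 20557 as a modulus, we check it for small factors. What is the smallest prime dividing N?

20557 is odd.
Digit sum 19, not divisible by 3.
Ends in 7: not divisible by 5.
7: 20557 = 7·2936 + 5
11: 20557 = 11·1868 + 9
13: 20557 = 13·1581 + 4
17: 20557 = 17·1209 + 4
19: 20557 = 19·1081 + 18
23: 20557 = 23·893 + 18
29: 20557 = 29·708 + 25
31: 20557 = 31·663 + 4
37: 20557 = 37·555 + 22
41: 20557 = 41·501 + 16
43: 20557 = 43·478 + 3
47: 20557 = 47·437 + 18
53: 20557 = 53·387 + 46
59: 20557 = 59·348 + 25
61: 20557 = 61·337

61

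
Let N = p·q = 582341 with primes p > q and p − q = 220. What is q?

661

Since p = q + 220, we have 582341 = q(q + 220), so q² + 220q − 582341 = 0.
Discriminant: 220² + 4·582341 = 48400 + 2329364 = 2377764; √2377764 = 1542.
q = (−220 + 1542)/2 = 661, and p = q + 220 = 881.
Check: 661 · 881 = 582341.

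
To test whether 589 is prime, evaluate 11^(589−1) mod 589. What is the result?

343

11^1 ≡ 11 (mod 589)
11^2 ≡ 11^2 = 121 ≡ 121 (mod 589)
11^4 ≡ 121^2 = 14641 ≡ 505 (mod 589)
11^8 ≡ 505^2 = 255025 ≡ 577 (mod 589)
11^16 ≡ 577^2 = 332929 ≡ 144 (mod 589)
11^32 ≡ 144^2 = 20736 ≡ 121 (mod 589)
11^64 ≡ 121^2 = 14641 ≡ 505 (mod 589)
11^128 ≡ 505^2 = 255025 ≡ 577 (mod 589)
11^256 ≡ 577^2 = 332929 ≡ 144 (mod 589)
11^512 ≡ 144^2 = 20736 ≡ 121 (mod 589)
588 = 512 + 64 + 8 + 4 in binary powers of 2.
So 11^588 ≡ 121 · 505 · 577 · 505 ≡ 343 (mod 589).
Since 343 ≠ 1, base 11 is a Fermat witness: 589 is composite.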